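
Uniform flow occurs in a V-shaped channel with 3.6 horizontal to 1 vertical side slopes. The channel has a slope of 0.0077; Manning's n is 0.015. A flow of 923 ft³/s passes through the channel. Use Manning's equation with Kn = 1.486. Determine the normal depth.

y_n = 4.27 ft

Manning's equation rearranged: A R^(2/3) = nQ / (1.486·√S) = 0.015 × 923 / (1.486 × √0.0077) = 106.2.
At y = 3.4 ft: A R^(2/3) = 57.83 — too small.
At y = 5.05 ft: A R^(2/3) = 166.1 — too large.
At y = 4.27 ft: A R^(2/3) = 106.2 — close enough.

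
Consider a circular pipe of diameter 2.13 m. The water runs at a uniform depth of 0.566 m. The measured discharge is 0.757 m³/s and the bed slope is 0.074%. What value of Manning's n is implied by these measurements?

n = 0.013

For a circular section of diameter D = 2.13 m at depth y = 0.566 m, the central angle is θ = 2 arccos(1 − 2y/D) = 2.166 rad. Then A = (D²/8)(θ − sin θ) = 0.759 m² and P = Dθ/2 = 2.307 m.
Hydraulic radius R = A/P = 0.759/2.307 = 0.329 m.
Rearranging Manning's equation: n = (1/Q) A R^(2/3) S^(1/2) = (1/0.757) × 0.759 × 0.329^(2/3) × √0.00074 = 0.013.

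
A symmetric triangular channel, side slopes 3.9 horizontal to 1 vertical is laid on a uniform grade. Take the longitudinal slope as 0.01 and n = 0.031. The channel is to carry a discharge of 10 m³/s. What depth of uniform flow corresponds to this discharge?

y_n = 1.1 m

Manning's equation rearranged: A R^(2/3) = nQ / (1·√S) = 0.031 × 10 / (√0.01) = 3.1.
Try y = 1.39 m: A R^(2/3) = 5.788 — high.
Try y = 0.971 m: A R^(2/3) = 2.224 — low.
Try y = 1.1 m: A R^(2/3) = 3.101 — close enough.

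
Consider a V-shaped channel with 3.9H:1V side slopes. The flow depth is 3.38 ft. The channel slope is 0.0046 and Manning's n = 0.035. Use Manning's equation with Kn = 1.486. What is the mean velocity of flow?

V = 4 ft/s

For a triangular section with side slope z = 3.9: A = zy² = 3.9×3.38² = 44.56 ft²; P = 2y√(1+z²) = 2×3.38×4.026 = 27.22 ft.
Hydraulic radius R = A/P = 44.56/27.22 = 1.637 ft.
From Manning's equation, V = (1.486/n) R^(2/3) S^(1/2) = (1.486/0.035) × 1.637^(2/3) × 0.0046^(1/2) = 4 ft/s.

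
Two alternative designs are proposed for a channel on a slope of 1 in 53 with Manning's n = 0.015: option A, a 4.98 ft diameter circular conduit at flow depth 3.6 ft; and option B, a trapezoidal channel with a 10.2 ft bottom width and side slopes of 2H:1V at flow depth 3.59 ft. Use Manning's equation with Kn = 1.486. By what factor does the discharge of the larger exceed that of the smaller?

Channel A: For a circular section of diameter D = 4.98 ft at depth y = 3.6 ft, the central angle is θ = 2 arccos(1 − 2y/D) = 4.066 rad. Then A = (D²/8)(θ − sin θ) = 15.08 ft² and P = Dθ/2 = 10.12 ft. Hydraulic radius R = A/P = 15.08/10.12 = 1.489 ft. Q_A = (1.486/0.015)·15.08·1.489^(2/3)·√0.01887 = 267.6 ft³/s.
Channel B: With bottom width b = 10.2 ft and side slope z = 2: A = (b + zy)y = (10.2 + 2×3.59)×3.59 = 62.39 ft²; P = b + 2y√(1+z²) = 10.2 + 2×3.59×2.236 = 26.25 ft. Hydraulic radius R = A/P = 62.39/26.25 = 2.376 ft. Q_B = (1.486/0.015)·62.39·2.376^(2/3)·√0.01887 = 1512 ft³/s.
The larger discharge is 1512 ft³/s and the smaller is 267.6 ft³/s; the ratio is 5.65.

5.65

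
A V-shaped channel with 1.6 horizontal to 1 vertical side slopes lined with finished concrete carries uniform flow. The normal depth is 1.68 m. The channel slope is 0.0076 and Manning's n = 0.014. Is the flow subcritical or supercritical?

For a triangular section with side slope z = 1.6: A = zy² = 1.6×1.68² = 4.516 m²; P = 2y√(1+z²) = 2×1.68×1.887 = 6.34 m.
Hydraulic radius R = A/P = 4.516/6.34 = 0.7123 m.
V = (1/n) R^(2/3) √S = (1/0.014) × 0.7123^(2/3) × √0.0076 = 4.967 m/s. Hydraulic depth D_h = A/T = 4.516/5.376 = 0.84 m.
Froude number Fr = V/√(g·D_h) = 4.967/√(9.81×0.84) = 1.73, which is greater than 1, so the flow is supercritical.

supercritical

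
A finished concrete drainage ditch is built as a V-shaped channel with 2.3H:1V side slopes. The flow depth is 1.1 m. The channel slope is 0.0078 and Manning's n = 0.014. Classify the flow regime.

For a triangular section with side slope z = 2.3: A = zy² = 2.3×1.1² = 2.783 m²; P = 2y√(1+z²) = 2×1.1×2.508 = 5.518 m.
Hydraulic radius R = A/P = 2.783/5.518 = 0.5044 m.
V = (1/n) R^(2/3) √S = (1/0.014) × 0.5044^(2/3) × √0.0078 = 3.997 m/s. Hydraulic depth D_h = A/T = 2.783/5.06 = 0.55 m.
Froude number Fr = V/√(g·D_h) = 3.997/√(9.81×0.55) = 1.72, which is greater than 1, so the flow is supercritical.

supercritical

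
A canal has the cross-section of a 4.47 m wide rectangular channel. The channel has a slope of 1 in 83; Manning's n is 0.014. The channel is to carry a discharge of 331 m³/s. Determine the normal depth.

Manning's equation rearranged: A R^(2/3) = nQ / (1·√S) = 0.014 × 331 / (√0.01205) = 42.22.
Trying y = 4.86 m: A R^(2/3) = 28.86 — short.
Trying y = 6.69 m: A R^(2/3) = 42.18 — close enough.

y_n = 6.69 m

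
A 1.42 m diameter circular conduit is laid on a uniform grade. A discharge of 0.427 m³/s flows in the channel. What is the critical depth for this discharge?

At critical depth, Q² T / (g A³) = 1, i.e. A³/T = Q²/g = 0.427²/9.81 = 0.01859.
Trying y = 0.261 m: A³/T = 0.007247 — short.
Trying y = 0.332 m: A³/T = 0.01859 — matches.

y_c = 0.332 m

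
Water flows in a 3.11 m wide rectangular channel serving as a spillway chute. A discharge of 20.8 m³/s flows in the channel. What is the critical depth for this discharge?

y_c = 1.66 m

For a rectangular channel, critical depth y_c = (q²/g)^(1/3) where q = Q/b = 20.8/3.11 = 6.688 m²/s.
So y_c = (6.688²/9.81)^(1/3) = 1.66 m.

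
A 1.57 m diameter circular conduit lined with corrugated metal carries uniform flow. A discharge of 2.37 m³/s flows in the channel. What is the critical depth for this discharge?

y_c = 0.783 m

At critical depth, Q² T / (g A³) = 1, i.e. A³/T = Q²/g = 2.37²/9.81 = 0.5726.
Try y = 0.994 m: A³/T = 1.426 — too large.
Try y = 0.647 m: A³/T = 0.2756 — too small.
Try y = 0.783 m: A³/T = 0.5721 — matches.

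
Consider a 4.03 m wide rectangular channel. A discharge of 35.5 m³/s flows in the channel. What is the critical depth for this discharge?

For a rectangular channel, critical depth y_c = (q²/g)^(1/3) where q = Q/b = 35.5/4.03 = 8.809 m²/s.
So y_c = (8.809²/9.81)^(1/3) = 1.99 m.

y_c = 1.99 m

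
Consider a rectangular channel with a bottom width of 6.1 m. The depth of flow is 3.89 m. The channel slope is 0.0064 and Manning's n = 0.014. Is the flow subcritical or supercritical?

supercritical

Flow area A = b·y = 6.1 × 3.89 = 23.73 m². Wetted perimeter P = b + 2y = 6.1 + 2×3.89 = 13.88 m.
Hydraulic radius R = A/P = 23.73/13.88 = 1.71 m.
V = (1/n) R^(2/3) √S = (1/0.014) × 1.71^(2/3) × √0.0064 = 8.17 m/s. Hydraulic depth D_h = A/T = 23.73/6.1 = 3.89 m.
Froude number Fr = V/√(g·D_h) = 8.17/√(9.81×3.89) = 1.32, which is greater than 1, so the flow is supercritical.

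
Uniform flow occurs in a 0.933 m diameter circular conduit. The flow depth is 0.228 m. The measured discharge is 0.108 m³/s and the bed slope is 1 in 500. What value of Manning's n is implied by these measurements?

For a circular section of diameter D = 0.933 m at depth y = 0.228 m, the central angle is θ = 2 arccos(1 − 2y/D) = 2.068 rad. Then A = (D²/8)(θ − sin θ) = 0.1294 m² and P = Dθ/2 = 0.9649 m.
Hydraulic radius R = A/P = 0.1294/0.9649 = 0.1341 m.
Rearranging Manning's equation: n = (1/Q) A R^(2/3) S^(1/2) = (1/0.108) × 0.1294 × 0.1341^(2/3) × √0.002 = 0.014.

n = 0.014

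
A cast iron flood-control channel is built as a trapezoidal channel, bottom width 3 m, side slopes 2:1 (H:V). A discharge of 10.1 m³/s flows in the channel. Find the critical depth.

At critical depth, Q² T / (g A³) = 1, i.e. A³/T = Q²/g = 10.1²/9.81 = 10.4.
Try y = 1.02 m: A³/T = 19.19 — too large.
Try y = 0.712 m: A³/T = 5.344 — too small.
Try y = 0.86 m: A³/T = 10.39 — ≈ 10.4.

y_c = 0.86 m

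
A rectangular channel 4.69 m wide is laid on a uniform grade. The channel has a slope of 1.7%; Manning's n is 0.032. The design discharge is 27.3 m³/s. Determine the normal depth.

y_n = 1.51 m

Manning's equation rearranged: A R^(2/3) = nQ / (1·√S) = 0.032 × 27.3 / (√0.017) = 6.7.
Trying y = 1.17 m: A R^(2/3) = 4.652 — too small.
Trying y = 1.72 m: A R^(2/3) = 8.025 — too large.
Trying y = 1.51 m: A R^(2/3) = 6.692 — matches.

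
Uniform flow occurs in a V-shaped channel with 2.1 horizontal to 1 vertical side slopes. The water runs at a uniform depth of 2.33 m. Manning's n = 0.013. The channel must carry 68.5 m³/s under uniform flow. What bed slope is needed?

For a triangular section with side slope z = 2.1: A = zy² = 2.1×2.33² = 11.4 m²; P = 2y√(1+z²) = 2×2.33×2.326 = 10.84 m.
Hydraulic radius R = A/P = 11.4/10.84 = 1.052 m.
From Manning's equation, S = [nQ / (1 A R^(2/3))]² = [0.013 × 68.5 / (1 × 11.4 × 1.052^(2/3))]² = 0.0057.

S = 0.0057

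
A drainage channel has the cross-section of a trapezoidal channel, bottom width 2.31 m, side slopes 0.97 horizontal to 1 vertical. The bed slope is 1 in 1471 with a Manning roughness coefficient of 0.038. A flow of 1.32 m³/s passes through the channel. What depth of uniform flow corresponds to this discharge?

Manning's equation rearranged: A R^(2/3) = nQ / (1·√S) = 0.038 × 1.32 / (√0.0006798) = 1.924.
Trying y = 0.972 m: A R^(2/3) = 2.324 — too large.
Trying y = 0.63 m: A R^(2/3) = 1.085 — too small.
Trying y = 0.874 m: A R^(2/3) = 1.923 — ≈ 1.924.

y_n = 0.874 m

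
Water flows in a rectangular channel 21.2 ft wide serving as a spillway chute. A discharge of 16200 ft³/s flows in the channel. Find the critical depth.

y_c = 26.3 ft

For a rectangular channel, critical depth y_c = (q²/g)^(1/3) where q = Q/b = 16200/21.2 = 764.2 ft²/s.
So y_c = (764.2²/32.2)^(1/3) = 26.3 ft.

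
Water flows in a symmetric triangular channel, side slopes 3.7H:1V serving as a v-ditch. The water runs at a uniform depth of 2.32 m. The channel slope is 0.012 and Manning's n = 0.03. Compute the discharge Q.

For a triangular section with side slope z = 3.7: A = zy² = 3.7×2.32² = 19.91 m²; P = 2y√(1+z²) = 2×2.32×3.833 = 17.78 m.
Hydraulic radius R = A/P = 19.91/17.78 = 1.12 m.
Manning's equation: Q = (1/n) A R^(2/3) S^(1/2) = (1/0.03) × 19.91 × 1.12^(2/3) × 0.012^(1/2) = 78.4 m³/s.

Q = 78.4 m³/s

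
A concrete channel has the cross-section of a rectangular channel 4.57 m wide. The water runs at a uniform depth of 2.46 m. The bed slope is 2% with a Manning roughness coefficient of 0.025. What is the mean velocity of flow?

V = 6.33 m/s

Flow area A = b·y = 4.57 × 2.46 = 11.24 m². Wetted perimeter P = b + 2y = 4.57 + 2×2.46 = 9.49 m.
Hydraulic radius R = A/P = 11.24/9.49 = 1.185 m.
From Manning's equation, V = (1/n) R^(2/3) S^(1/2) = (1/0.025) × 1.185^(2/3) × 0.02^(1/2) = 6.33 m/s.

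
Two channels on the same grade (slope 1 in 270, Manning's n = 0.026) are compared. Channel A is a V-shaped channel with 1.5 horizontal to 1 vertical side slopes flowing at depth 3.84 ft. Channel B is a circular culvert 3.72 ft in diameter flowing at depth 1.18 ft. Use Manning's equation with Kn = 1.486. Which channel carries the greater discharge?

channel A

Channel A: For a triangular section with side slope z = 1.5: A = zy² = 1.5×3.84² = 22.12 ft²; P = 2y√(1+z²) = 2×3.84×1.803 = 13.85 ft. Hydraulic radius R = A/P = 22.12/13.85 = 1.598 ft. Q_A = (1.486/0.026)·22.12·1.598^(2/3)·√0.003704 = 105.1 ft³/s.
Channel B: For a circular section of diameter D = 3.72 ft at depth y = 1.18 ft, the central angle is θ = 2 arccos(1 − 2y/D) = 2.393 rad. Then A = (D²/8)(θ − sin θ) = 2.962 ft² and P = Dθ/2 = 4.451 ft. Hydraulic radius R = A/P = 2.962/4.451 = 0.6655 ft. Q_B = (1.486/0.026)·2.962·0.6655^(2/3)·√0.003704 = 7.854 ft³/s.
Q_A = 105.1 ft³/s vs Q_B = 7.854 ft³/s, so channel A carries more.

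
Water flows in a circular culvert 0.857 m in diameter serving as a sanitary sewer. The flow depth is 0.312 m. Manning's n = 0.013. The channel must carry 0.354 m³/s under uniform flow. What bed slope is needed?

S = 0.00619

For a circular section of diameter D = 0.857 m at depth y = 0.312 m, the central angle is θ = 2 arccos(1 − 2y/D) = 2.591 rad. Then A = (D²/8)(θ − sin θ) = 0.1898 m² and P = Dθ/2 = 1.11 m.
Hydraulic radius R = A/P = 0.1898/1.11 = 0.171 m.
From Manning's equation, S = [nQ / (1 A R^(2/3))]² = [0.013 × 0.354 / (1 × 0.1898 × 0.171^(2/3))]² = 0.00619.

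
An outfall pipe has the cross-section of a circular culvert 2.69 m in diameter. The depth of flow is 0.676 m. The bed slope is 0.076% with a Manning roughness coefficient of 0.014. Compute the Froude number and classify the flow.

subcritical

For a circular section of diameter D = 2.69 m at depth y = 0.676 m, the central angle is θ = 2 arccos(1 − 2y/D) = 2.1 rad. Then A = (D²/8)(θ − sin θ) = 1.119 m² and P = Dθ/2 = 2.825 m.
Hydraulic radius R = A/P = 1.119/2.825 = 0.3962 m.
V = (1/n) R^(2/3) √S = (1/0.014) × 0.3962^(2/3) × √0.00076 = 1.062 m/s. Hydraulic depth D_h = A/T = 1.119/2.334 = 0.4796 m.
Froude number Fr = V/√(g·D_h) = 1.062/√(9.81×0.4796) = 0.49, which is less than 1, so the flow is subcritical.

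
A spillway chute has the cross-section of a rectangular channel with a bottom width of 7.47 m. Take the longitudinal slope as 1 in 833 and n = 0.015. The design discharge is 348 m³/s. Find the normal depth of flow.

y_n = 10.3 m

Manning's equation rearranged: A R^(2/3) = nQ / (1·√S) = 0.015 × 348 / (√0.0012) = 150.7.
At y = 12.3 m: A R^(2/3) = 185.3 — over.
At y = 10.3 m: A R^(2/3) = 150.7 — matches.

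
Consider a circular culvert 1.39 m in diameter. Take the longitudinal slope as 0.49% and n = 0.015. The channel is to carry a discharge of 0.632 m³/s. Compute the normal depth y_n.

Manning's equation rearranged: A R^(2/3) = nQ / (1·√S) = 0.015 × 0.632 / (√0.0049) = 0.1354.
Try y = 0.493 m: A R^(2/3) = 0.2022 — high.
Try y = 0.283 m: A R^(2/3) = 0.0681 — low.
Try y = 0.4 m: A R^(2/3) = 0.1355 — matches.

y_n = 0.4 m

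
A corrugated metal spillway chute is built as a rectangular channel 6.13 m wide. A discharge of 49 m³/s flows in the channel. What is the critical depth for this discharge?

y_c = 1.87 m

For a rectangular channel, critical depth y_c = (q²/g)^(1/3) where q = Q/b = 49/6.13 = 7.993 m²/s.
So y_c = (7.993²/9.81)^(1/3) = 1.87 m.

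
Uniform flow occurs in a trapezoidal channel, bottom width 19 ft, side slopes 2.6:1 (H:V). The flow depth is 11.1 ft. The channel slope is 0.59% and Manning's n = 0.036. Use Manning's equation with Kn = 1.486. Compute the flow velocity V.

V = 11.1 ft/s

With bottom width b = 19 ft and side slope z = 2.6: A = (b + zy)y = (19 + 2.6×11.1)×11.1 = 531.2 ft²; P = b + 2y√(1+z²) = 19 + 2×11.1×2.786 = 80.84 ft.
Hydraulic radius R = A/P = 531.2/80.84 = 6.571 ft.
From Manning's equation, V = (1.486/n) R^(2/3) S^(1/2) = (1.486/0.036) × 6.571^(2/3) × 0.0059^(1/2) = 11.1 ft/s.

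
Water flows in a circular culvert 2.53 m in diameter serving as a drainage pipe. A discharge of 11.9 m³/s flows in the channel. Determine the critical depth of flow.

At critical depth, Q² T / (g A³) = 1, i.e. A³/T = Q²/g = 11.9²/9.81 = 14.44.
At y = 1.11 m: A³/T = 3.808 — too small.
At y = 1.57 m: A³/T = 14.34 — ≈ 14.44.

y_c = 1.57 m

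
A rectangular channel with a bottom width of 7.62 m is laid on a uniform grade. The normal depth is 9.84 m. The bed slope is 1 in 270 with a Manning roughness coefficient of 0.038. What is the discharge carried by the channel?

Q = 236 m³/s

Flow area A = b·y = 7.62 × 9.84 = 74.98 m². Wetted perimeter P = b + 2y = 7.62 + 2×9.84 = 27.3 m.
Hydraulic radius R = A/P = 74.98/27.3 = 2.747 m.
Manning's equation: Q = (1/n) A R^(2/3) S^(1/2) = (1/0.038) × 74.98 × 2.747^(2/3) × 0.003704^(1/2) = 236 m³/s.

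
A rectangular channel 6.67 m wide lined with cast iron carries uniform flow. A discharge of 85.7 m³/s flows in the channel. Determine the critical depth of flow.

For a rectangular channel, critical depth y_c = (q²/g)^(1/3) where q = Q/b = 85.7/6.67 = 12.85 m²/s.
So y_c = (12.85²/9.81)^(1/3) = 2.56 m.

y_c = 2.56 m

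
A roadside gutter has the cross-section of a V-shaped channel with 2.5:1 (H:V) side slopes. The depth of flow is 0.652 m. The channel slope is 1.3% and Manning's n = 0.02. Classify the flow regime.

For a triangular section with side slope z = 2.5: A = zy² = 2.5×0.652² = 1.063 m²; P = 2y√(1+z²) = 2×0.652×2.693 = 3.511 m.
Hydraulic radius R = A/P = 1.063/3.511 = 0.3027 m.
V = (1/n) R^(2/3) √S = (1/0.02) × 0.3027^(2/3) × √0.013 = 2.57 m/s. Hydraulic depth D_h = A/T = 1.063/3.26 = 0.326 m.
Froude number Fr = V/√(g·D_h) = 2.57/√(9.81×0.326) = 1.44, which is greater than 1, so the flow is supercritical.

supercritical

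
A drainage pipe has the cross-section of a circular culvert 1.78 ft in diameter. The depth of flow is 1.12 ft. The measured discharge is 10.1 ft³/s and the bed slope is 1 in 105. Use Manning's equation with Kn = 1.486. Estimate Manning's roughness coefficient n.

n = 0.015

For a circular section of diameter D = 1.78 ft at depth y = 1.12 ft, the central angle is θ = 2 arccos(1 − 2y/D) = 3.664 rad. Then A = (D²/8)(θ − sin θ) = 1.649 ft² and P = Dθ/2 = 3.261 ft.
Hydraulic radius R = A/P = 1.649/3.261 = 0.5056 ft.
Rearranging Manning's equation: n = (1.486/Q) A R^(2/3) S^(1/2) = (1.486/10.1) × 1.649 × 0.5056^(2/3) × √0.009524 = 0.015.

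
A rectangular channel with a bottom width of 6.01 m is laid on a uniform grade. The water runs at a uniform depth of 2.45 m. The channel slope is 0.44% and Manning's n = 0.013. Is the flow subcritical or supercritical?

Flow area A = b·y = 6.01 × 2.45 = 14.72 m². Wetted perimeter P = b + 2y = 6.01 + 2×2.45 = 10.91 m.
Hydraulic radius R = A/P = 14.72/10.91 = 1.35 m.
V = (1/n) R^(2/3) √S = (1/0.013) × 1.35^(2/3) × √0.0044 = 6.232 m/s. Hydraulic depth D_h = A/T = 14.72/6.01 = 2.45 m.
Froude number Fr = V/√(g·D_h) = 6.232/√(9.81×2.45) = 1.27, which is greater than 1, so the flow is supercritical.

supercritical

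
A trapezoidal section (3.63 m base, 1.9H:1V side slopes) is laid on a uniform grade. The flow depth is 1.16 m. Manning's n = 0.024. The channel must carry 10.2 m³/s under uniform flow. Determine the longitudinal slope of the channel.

S = 0.0018

With bottom width b = 3.63 m and side slope z = 1.9: A = (b + zy)y = (3.63 + 1.9×1.16)×1.16 = 6.767 m²; P = b + 2y√(1+z²) = 3.63 + 2×1.16×2.147 = 8.611 m.
Hydraulic radius R = A/P = 6.767/8.611 = 0.7859 m.
From Manning's equation, S = [nQ / (1 A R^(2/3))]² = [0.024 × 10.2 / (1 × 6.767 × 0.7859^(2/3))]² = 0.0018.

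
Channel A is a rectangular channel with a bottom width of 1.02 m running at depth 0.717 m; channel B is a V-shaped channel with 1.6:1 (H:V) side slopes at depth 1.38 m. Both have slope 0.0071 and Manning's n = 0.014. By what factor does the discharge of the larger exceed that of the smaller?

6.53

Channel A: Flow area A = b·y = 1.02 × 0.717 = 0.7313 m². Wetted perimeter P = b + 2y = 1.02 + 2×0.717 = 2.454 m. Hydraulic radius R = A/P = 0.7313/2.454 = 0.298 m. Q_A = (1/0.014)·0.7313·0.298^(2/3)·√0.0071 = 1.964 m³/s.
Channel B: For a triangular section with side slope z = 1.6: A = zy² = 1.6×1.38² = 3.047 m²; P = 2y√(1+z²) = 2×1.38×1.887 = 5.208 m. Hydraulic radius R = A/P = 3.047/5.208 = 0.5851 m. Q_B = (1/0.014)·3.047·0.5851^(2/3)·√0.0071 = 12.83 m³/s.
The larger discharge is 12.83 m³/s and the smaller is 1.964 m³/s; the ratio is 6.53.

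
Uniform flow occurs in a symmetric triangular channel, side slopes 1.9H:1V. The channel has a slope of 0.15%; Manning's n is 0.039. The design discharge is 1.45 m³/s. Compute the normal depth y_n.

Manning's equation rearranged: A R^(2/3) = nQ / (1·√S) = 0.039 × 1.45 / (√0.0015) = 1.46.
Try y = 0.948 m: A R^(2/3) = 0.9568 — too small.
Try y = 1.28 m: A R^(2/3) = 2.131 — too large.
Try y = 1.11 m: A R^(2/3) = 1.457 — matches.

y_n = 1.11 m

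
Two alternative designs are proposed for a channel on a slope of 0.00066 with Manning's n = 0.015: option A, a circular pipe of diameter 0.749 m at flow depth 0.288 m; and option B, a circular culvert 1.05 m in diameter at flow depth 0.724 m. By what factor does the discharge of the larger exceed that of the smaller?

Channel A: For a circular section of diameter D = 0.749 m at depth y = 0.288 m, the central angle is θ = 2 arccos(1 − 2y/D) = 2.675 rad. Then A = (D²/8)(θ − sin θ) = 0.1561 m² and P = Dθ/2 = 1.002 m. Hydraulic radius R = A/P = 0.1561/1.002 = 0.1558 m. Q_A = (1/0.015)·0.1561·0.1558^(2/3)·√0.00066 = 0.07741 m³/s.
Channel B: For a circular section of diameter D = 1.05 m at depth y = 0.724 m, the central angle is θ = 2 arccos(1 − 2y/D) = 3.919 rad. Then A = (D²/8)(θ − sin θ) = 0.6368 m² and P = Dθ/2 = 2.058 m. Hydraulic radius R = A/P = 0.6368/2.058 = 0.3095 m. Q_B = (1/0.015)·0.6368·0.3095^(2/3)·√0.00066 = 0.499 m³/s.
The larger discharge is 0.499 m³/s and the smaller is 0.07741 m³/s; the ratio is 6.45.

6.45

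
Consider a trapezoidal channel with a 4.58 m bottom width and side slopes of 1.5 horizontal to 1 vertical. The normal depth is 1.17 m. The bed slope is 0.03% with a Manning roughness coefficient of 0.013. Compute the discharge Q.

With bottom width b = 4.58 m and side slope z = 1.5: A = (b + zy)y = (4.58 + 1.5×1.17)×1.17 = 7.412 m²; P = b + 2y√(1+z²) = 4.58 + 2×1.17×1.803 = 8.798 m.
Hydraulic radius R = A/P = 7.412/8.798 = 0.8424 m.
Manning's equation: Q = (1/n) A R^(2/3) S^(1/2) = (1/0.013) × 7.412 × 0.8424^(2/3) × 0.0003^(1/2) = 8.81 m³/s.

Q = 8.81 m³/s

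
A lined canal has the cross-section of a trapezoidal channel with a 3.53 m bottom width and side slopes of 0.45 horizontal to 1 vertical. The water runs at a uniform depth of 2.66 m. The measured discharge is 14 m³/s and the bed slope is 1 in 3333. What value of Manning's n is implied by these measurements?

With bottom width b = 3.53 m and side slope z = 0.45: A = (b + zy)y = (3.53 + 0.45×2.66)×2.66 = 12.57 m²; P = b + 2y√(1+z²) = 3.53 + 2×2.66×1.097 = 9.364 m.
Hydraulic radius R = A/P = 12.57/9.364 = 1.343 m.
Rearranging Manning's equation: n = (1/Q) A R^(2/3) S^(1/2) = (1/14) × 12.57 × 1.343^(2/3) × √0.0003 = 0.0189.

n = 0.0189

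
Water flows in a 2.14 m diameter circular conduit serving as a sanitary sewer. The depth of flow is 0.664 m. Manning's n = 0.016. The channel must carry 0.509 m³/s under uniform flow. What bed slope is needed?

For a circular section of diameter D = 2.14 m at depth y = 0.664 m, the central angle is θ = 2 arccos(1 − 2y/D) = 2.363 rad. Then A = (D²/8)(θ − sin θ) = 0.9509 m² and P = Dθ/2 = 2.529 m.
Hydraulic radius R = A/P = 0.9509/2.529 = 0.376 m.
From Manning's equation, S = [nQ / (1 A R^(2/3))]² = [0.016 × 0.509 / (1 × 0.9509 × 0.376^(2/3))]² = 0.00027.

S = 0.00027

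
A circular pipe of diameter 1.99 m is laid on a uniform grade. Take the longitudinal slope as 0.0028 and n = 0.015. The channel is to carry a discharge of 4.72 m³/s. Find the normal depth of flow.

Manning's equation rearranged: A R^(2/3) = nQ / (1·√S) = 0.015 × 4.72 / (√0.0028) = 1.338.
Trying y = 0.867 m: A R^(2/3) = 0.768 — short.
Trying y = 1.52 m: A R^(2/3) = 1.818 — over.
Trying y = 1.21 m: A R^(2/3) = 1.339 — close enough.

y_n = 1.21 m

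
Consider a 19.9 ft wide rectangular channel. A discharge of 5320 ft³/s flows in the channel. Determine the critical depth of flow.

y_c = 13 ft

For a rectangular channel, critical depth y_c = (q²/g)^(1/3) where q = Q/b = 5320/19.9 = 267.3 ft²/s.
So y_c = (267.3²/32.2)^(1/3) = 13 ft.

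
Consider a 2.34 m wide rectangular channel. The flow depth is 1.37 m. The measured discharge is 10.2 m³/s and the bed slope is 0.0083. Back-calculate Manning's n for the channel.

n = 0.0211

Flow area A = b·y = 2.34 × 1.37 = 3.206 m². Wetted perimeter P = b + 2y = 2.34 + 2×1.37 = 5.08 m.
Hydraulic radius R = A/P = 3.206/5.08 = 0.6311 m.
Rearranging Manning's equation: n = (1/Q) A R^(2/3) S^(1/2) = (1/10.2) × 3.206 × 0.6311^(2/3) × √0.0083 = 0.0211.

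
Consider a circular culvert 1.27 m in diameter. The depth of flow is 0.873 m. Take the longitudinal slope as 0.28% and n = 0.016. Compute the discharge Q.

For a circular section of diameter D = 1.27 m at depth y = 0.873 m, the central angle is θ = 2 arccos(1 − 2y/D) = 3.91 rad. Then A = (D²/8)(θ − sin θ) = 0.9284 m² and P = Dθ/2 = 2.483 m.
Hydraulic radius R = A/P = 0.9284/2.483 = 0.3739 m.
Manning's equation: Q = (1/n) A R^(2/3) S^(1/2) = (1/0.016) × 0.9284 × 0.3739^(2/3) × 0.0028^(1/2) = 1.59 m³/s.

Q = 1.59 m³/s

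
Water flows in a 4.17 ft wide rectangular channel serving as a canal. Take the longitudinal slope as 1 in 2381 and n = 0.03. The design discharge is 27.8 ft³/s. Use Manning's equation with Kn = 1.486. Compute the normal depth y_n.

Manning's equation rearranged: A R^(2/3) = nQ / (1.486·√S) = 0.03 × 27.8 / (1.486 × √0.00042) = 27.39.
Trying y = 3.84 ft: A R^(2/3) = 19.57 — too small.
Trying y = 5.06 ft: A R^(2/3) = 27.36 — ≈ 27.39.

y_n = 5.06 ft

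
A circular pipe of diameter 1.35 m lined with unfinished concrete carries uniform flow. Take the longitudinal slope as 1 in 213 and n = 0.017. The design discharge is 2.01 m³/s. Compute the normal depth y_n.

y_n = 0.847 m

Manning's equation rearranged: A R^(2/3) = nQ / (1·√S) = 0.017 × 2.01 / (√0.004695) = 0.4987.
At y = 0.761 m: A R^(2/3) = 0.4228 — too small.
At y = 0.992 m: A R^(2/3) = 0.6176 — too large.
At y = 0.847 m: A R^(2/3) = 0.4986 — matches.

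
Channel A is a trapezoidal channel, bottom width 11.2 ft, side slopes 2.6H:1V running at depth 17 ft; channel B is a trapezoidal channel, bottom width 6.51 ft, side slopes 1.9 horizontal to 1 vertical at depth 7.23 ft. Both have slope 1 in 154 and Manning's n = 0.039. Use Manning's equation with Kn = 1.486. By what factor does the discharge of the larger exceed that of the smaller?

11.1

Channel A: With bottom width b = 11.2 ft and side slope z = 2.6: A = (b + zy)y = (11.2 + 2.6×17)×17 = 941.8 ft²; P = b + 2y√(1+z²) = 11.2 + 2×17×2.786 = 105.9 ft. Hydraulic radius R = A/P = 941.8/105.9 = 8.892 ft. Q_A = (1.486/0.039)·941.8·8.892^(2/3)·√0.006494 = 12410 ft³/s.
Channel B: With bottom width b = 6.51 ft and side slope z = 1.9: A = (b + zy)y = (6.51 + 1.9×7.23)×7.23 = 146.4 ft²; P = b + 2y√(1+z²) = 6.51 + 2×7.23×2.147 = 37.56 ft. Hydraulic radius R = A/P = 146.4/37.56 = 3.898 ft. Q_B = (1.486/0.039)·146.4·3.898^(2/3)·√0.006494 = 1113 ft³/s.
The larger discharge is 12410 ft³/s and the smaller is 1113 ft³/s; the ratio is 11.1.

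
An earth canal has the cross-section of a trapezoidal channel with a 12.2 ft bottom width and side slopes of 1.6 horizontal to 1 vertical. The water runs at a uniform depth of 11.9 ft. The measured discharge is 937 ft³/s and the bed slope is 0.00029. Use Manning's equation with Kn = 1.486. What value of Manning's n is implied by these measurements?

n = 0.035

With bottom width b = 12.2 ft and side slope z = 1.6: A = (b + zy)y = (12.2 + 1.6×11.9)×11.9 = 371.8 ft²; P = b + 2y√(1+z²) = 12.2 + 2×11.9×1.887 = 57.11 ft.
Hydraulic radius R = A/P = 371.8/57.11 = 6.51 ft.
Rearranging Manning's equation: n = (1.486/Q) A R^(2/3) S^(1/2) = (1.486/937) × 371.8 × 6.51^(2/3) × √0.00029 = 0.035.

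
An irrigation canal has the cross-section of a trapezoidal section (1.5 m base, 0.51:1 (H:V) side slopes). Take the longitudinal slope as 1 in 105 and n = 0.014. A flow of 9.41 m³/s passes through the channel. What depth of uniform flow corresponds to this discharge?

y_n = 1.01 m

Manning's equation rearranged: A R^(2/3) = nQ / (1·√S) = 0.014 × 9.41 / (√0.009524) = 1.35.
Trying y = 1.28 m: A R^(2/3) = 2.025 — high.
Trying y = 0.77 m: A R^(2/3) = 0.8576 — low.
Trying y = 1.01 m: A R^(2/3) = 1.35 — matches.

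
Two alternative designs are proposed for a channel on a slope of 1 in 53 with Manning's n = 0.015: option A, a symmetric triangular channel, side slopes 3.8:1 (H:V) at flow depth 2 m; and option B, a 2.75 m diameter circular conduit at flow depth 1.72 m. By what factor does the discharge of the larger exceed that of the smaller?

Channel A: For a triangular section with side slope z = 3.8: A = zy² = 3.8×2² = 15.2 m²; P = 2y√(1+z²) = 2×2×3.929 = 15.72 m. Hydraulic radius R = A/P = 15.2/15.72 = 0.9671 m. Q_A = (1/0.015)·15.2·0.9671^(2/3)·√0.01887 = 136.1 m³/s.
Channel B: For a circular section of diameter D = 2.75 m at depth y = 1.72 m, the central angle is θ = 2 arccos(1 − 2y/D) = 3.649 rad. Then A = (D²/8)(θ − sin θ) = 3.908 m² and P = Dθ/2 = 5.017 m. Hydraulic radius R = A/P = 3.908/5.017 = 0.779 m. Q_B = (1/0.015)·3.908·0.779^(2/3)·√0.01887 = 30.3 m³/s.
The larger discharge is 136.1 m³/s and the smaller is 30.3 m³/s; the ratio is 4.49.

4.49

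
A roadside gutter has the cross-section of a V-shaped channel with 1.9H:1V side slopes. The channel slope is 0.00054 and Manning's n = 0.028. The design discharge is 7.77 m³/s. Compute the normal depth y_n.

Manning's equation rearranged: A R^(2/3) = nQ / (1·√S) = 0.028 × 7.77 / (√0.00054) = 9.362.
At y = 1.71 m: A R^(2/3) = 4.613 — too small.
At y = 2.62 m: A R^(2/3) = 14.39 — too large.
At y = 2.23 m: A R^(2/3) = 9.364 — ≈ 9.362.

y_n = 2.23 m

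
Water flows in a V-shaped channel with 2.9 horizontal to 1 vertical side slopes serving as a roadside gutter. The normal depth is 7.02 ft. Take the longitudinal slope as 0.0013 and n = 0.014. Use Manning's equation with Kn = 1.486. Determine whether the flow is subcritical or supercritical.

For a triangular section with side slope z = 2.9: A = zy² = 2.9×7.02² = 142.9 ft²; P = 2y√(1+z²) = 2×7.02×3.068 = 43.07 ft.
Hydraulic radius R = A/P = 142.9/43.07 = 3.318 ft.
V = (1.486/n) R^(2/3) √S = (1.486/0.014) × 3.318^(2/3) × √0.0013 = 8.514 ft/s. Hydraulic depth D_h = A/T = 142.9/40.72 = 3.51 ft.
Froude number Fr = V/√(g·D_h) = 8.514/√(32.2×3.51) = 0.801, which is less than 1, so the flow is subcritical.

subcritical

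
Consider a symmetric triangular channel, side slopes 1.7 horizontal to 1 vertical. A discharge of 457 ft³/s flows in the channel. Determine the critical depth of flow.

y_c = 5.38 ft

At critical depth, Q² T / (g A³) = 1, i.e. A³/T = Q²/g = 457²/32.2 = 6486.
Trying y = 3.9 ft: A³/T = 1304 — too small.
Trying y = 5.38 ft: A³/T = 6513 — close enough.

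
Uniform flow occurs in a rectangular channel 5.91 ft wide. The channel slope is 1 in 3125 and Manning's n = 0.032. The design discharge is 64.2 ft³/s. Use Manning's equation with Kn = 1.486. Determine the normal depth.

Manning's equation rearranged: A R^(2/3) = nQ / (1.486·√S) = 0.032 × 64.2 / (1.486 × √0.00032) = 77.28.
At y = 10 ft: A R^(2/3) = 102.4 — too large.
At y = 5.66 ft: A R^(2/3) = 52.06 — too small.
At y = 7.86 ft: A R^(2/3) = 77.32 — close enough.

y_n = 7.86 ft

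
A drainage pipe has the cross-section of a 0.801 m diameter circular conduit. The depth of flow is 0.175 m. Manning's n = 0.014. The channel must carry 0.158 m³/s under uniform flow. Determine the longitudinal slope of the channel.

S = 0.015

For a circular section of diameter D = 0.801 m at depth y = 0.175 m, the central angle is θ = 2 arccos(1 − 2y/D) = 1.945 rad. Then A = (D²/8)(θ − sin θ) = 0.08139 m² and P = Dθ/2 = 0.7792 m.
Hydraulic radius R = A/P = 0.08139/0.7792 = 0.1045 m.
From Manning's equation, S = [nQ / (1 A R^(2/3))]² = [0.014 × 0.158 / (1 × 0.08139 × 0.1045^(2/3))]² = 0.015.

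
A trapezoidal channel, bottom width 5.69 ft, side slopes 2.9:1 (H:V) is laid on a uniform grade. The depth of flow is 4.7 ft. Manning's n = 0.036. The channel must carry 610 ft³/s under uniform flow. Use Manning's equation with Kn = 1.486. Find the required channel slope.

With bottom width b = 5.69 ft and side slope z = 2.9: A = (b + zy)y = (5.69 + 2.9×4.7)×4.7 = 90.8 ft²; P = b + 2y√(1+z²) = 5.69 + 2×4.7×3.068 = 34.53 ft.
Hydraulic radius R = A/P = 90.8/34.53 = 2.63 ft.
From Manning's equation, S = [nQ / (1.486 A R^(2/3))]² = [0.036 × 610 / (1.486 × 90.8 × 2.63^(2/3))]² = 0.0073.

S = 0.0073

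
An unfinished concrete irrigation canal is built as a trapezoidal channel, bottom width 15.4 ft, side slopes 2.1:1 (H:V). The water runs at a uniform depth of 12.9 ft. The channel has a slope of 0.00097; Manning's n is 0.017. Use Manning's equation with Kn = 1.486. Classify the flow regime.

With bottom width b = 15.4 ft and side slope z = 2.1: A = (b + zy)y = (15.4 + 2.1×12.9)×12.9 = 548.1 ft²; P = b + 2y√(1+z²) = 15.4 + 2×12.9×2.326 = 75.41 ft.
Hydraulic radius R = A/P = 548.1/75.41 = 7.269 ft.
V = (1.486/n) R^(2/3) √S = (1.486/0.017) × 7.269^(2/3) × √0.00097 = 10.22 ft/s. Hydraulic depth D_h = A/T = 548.1/69.58 = 7.878 ft.
Froude number Fr = V/√(g·D_h) = 10.22/√(32.2×7.878) = 0.641, which is less than 1, so the flow is subcritical.

subcritical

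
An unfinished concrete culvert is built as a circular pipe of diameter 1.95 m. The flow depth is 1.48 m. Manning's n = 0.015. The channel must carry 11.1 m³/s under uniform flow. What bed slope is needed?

For a circular section of diameter D = 1.95 m at depth y = 1.48 m, the central angle is θ = 2 arccos(1 − 2y/D) = 4.23 rad. Then A = (D²/8)(θ − sin θ) = 2.432 m² and P = Dθ/2 = 4.125 m.
Hydraulic radius R = A/P = 2.432/4.125 = 0.5896 m.
From Manning's equation, S = [nQ / (1 A R^(2/3))]² = [0.015 × 11.1 / (1 × 2.432 × 0.5896^(2/3))]² = 0.00948.

S = 0.00948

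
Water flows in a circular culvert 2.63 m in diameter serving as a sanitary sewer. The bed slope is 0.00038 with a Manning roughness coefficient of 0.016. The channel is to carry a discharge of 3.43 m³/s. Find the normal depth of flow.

Manning's equation rearranged: A R^(2/3) = nQ / (1·√S) = 0.016 × 3.43 / (√0.00038) = 2.815.
At y = 1.31 m: A R^(2/3) = 2.041 — too small.
At y = 1.73 m: A R^(2/3) = 3.16 — too large.
At y = 1.6 m: A R^(2/3) = 2.819 — close enough.

y_n = 1.6 m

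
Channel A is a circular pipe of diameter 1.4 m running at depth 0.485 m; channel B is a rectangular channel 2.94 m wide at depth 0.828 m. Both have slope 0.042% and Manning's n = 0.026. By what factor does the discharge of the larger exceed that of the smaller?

Channel A: For a circular section of diameter D = 1.4 m at depth y = 0.485 m, the central angle is θ = 2 arccos(1 − 2y/D) = 2.517 rad. Then A = (D²/8)(θ − sin θ) = 0.4735 m² and P = Dθ/2 = 1.762 m. Hydraulic radius R = A/P = 0.4735/1.762 = 0.2687 m. Q_A = (1/0.026)·0.4735·0.2687^(2/3)·√0.00042 = 0.1554 m³/s.
Channel B: Flow area A = b·y = 2.94 × 0.828 = 2.434 m². Wetted perimeter P = b + 2y = 2.94 + 2×0.828 = 4.596 m. Hydraulic radius R = A/P = 2.434/4.596 = 0.5297 m. Q_B = (1/0.026)·2.434·0.5297^(2/3)·√0.00042 = 1.256 m³/s.
The larger discharge is 1.256 m³/s and the smaller is 0.1554 m³/s; the ratio is 8.08.

8.08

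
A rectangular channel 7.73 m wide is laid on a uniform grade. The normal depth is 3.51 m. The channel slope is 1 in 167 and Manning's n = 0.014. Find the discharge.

Flow area A = b·y = 7.73 × 3.51 = 27.13 m². Wetted perimeter P = b + 2y = 7.73 + 2×3.51 = 14.75 m.
Hydraulic radius R = A/P = 27.13/14.75 = 1.839 m.
Manning's equation: Q = (1/n) A R^(2/3) S^(1/2) = (1/0.014) × 27.13 × 1.839^(2/3) × 0.005988^(1/2) = 225 m³/s.

Q = 225 m³/s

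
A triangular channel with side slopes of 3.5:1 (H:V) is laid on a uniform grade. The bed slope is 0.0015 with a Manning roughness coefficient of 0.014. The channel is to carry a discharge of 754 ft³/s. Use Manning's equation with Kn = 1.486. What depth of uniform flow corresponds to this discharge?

y_n = 5.3 ft

Manning's equation rearranged: A R^(2/3) = nQ / (1.486·√S) = 0.014 × 754 / (1.486 × √0.0015) = 183.4.
Try y = 6.14 ft: A R^(2/3) = 271.5 — too large.
Try y = 4.3 ft: A R^(2/3) = 105 — too small.
Try y = 5.3 ft: A R^(2/3) = 183.4 — close enough.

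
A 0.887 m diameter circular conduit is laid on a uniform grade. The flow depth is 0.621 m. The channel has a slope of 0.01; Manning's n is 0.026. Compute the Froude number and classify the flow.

For a circular section of diameter D = 0.887 m at depth y = 0.621 m, the central angle is θ = 2 arccos(1 − 2y/D) = 3.965 rad. Then A = (D²/8)(θ − sin θ) = 0.4621 m² and P = Dθ/2 = 1.759 m.
Hydraulic radius R = A/P = 0.4621/1.759 = 0.2628 m.
V = (1/n) R^(2/3) √S = (1/0.026) × 0.2628^(2/3) × √0.01 = 1.578 m/s. Hydraulic depth D_h = A/T = 0.4621/0.8129 = 0.5685 m.
Froude number Fr = V/√(g·D_h) = 1.578/√(9.81×0.5685) = 0.668, which is less than 1, so the flow is subcritical.

subcritical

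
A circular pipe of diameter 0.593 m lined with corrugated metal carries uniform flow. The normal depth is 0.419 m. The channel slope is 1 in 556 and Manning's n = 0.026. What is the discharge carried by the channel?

For a circular section of diameter D = 0.593 m at depth y = 0.419 m, the central angle is θ = 2 arccos(1 − 2y/D) = 3.993 rad. Then A = (D²/8)(θ − sin θ) = 0.2086 m² and P = Dθ/2 = 1.184 m.
Hydraulic radius R = A/P = 0.2086/1.184 = 0.1762 m.
Manning's equation: Q = (1/n) A R^(2/3) S^(1/2) = (1/0.026) × 0.2086 × 0.1762^(2/3) × 0.001799^(1/2) = 0.107 m³/s.

Q = 0.107 m³/s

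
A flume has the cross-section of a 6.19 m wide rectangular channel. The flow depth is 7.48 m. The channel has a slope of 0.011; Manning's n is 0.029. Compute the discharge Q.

Q = 282 m³/s

Flow area A = b·y = 6.19 × 7.48 = 46.3 m². Wetted perimeter P = b + 2y = 6.19 + 2×7.48 = 21.15 m.
Hydraulic radius R = A/P = 46.3/21.15 = 2.189 m.
Manning's equation: Q = (1/n) A R^(2/3) S^(1/2) = (1/0.029) × 46.3 × 2.189^(2/3) × 0.011^(1/2) = 282 m³/s.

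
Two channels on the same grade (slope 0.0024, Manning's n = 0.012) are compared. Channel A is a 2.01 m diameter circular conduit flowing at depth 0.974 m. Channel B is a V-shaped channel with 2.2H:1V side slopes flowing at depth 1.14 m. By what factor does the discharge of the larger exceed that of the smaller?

Channel A: For a circular section of diameter D = 2.01 m at depth y = 0.974 m, the central angle is θ = 2 arccos(1 − 2y/D) = 3.08 rad. Then A = (D²/8)(θ − sin θ) = 1.524 m² and P = Dθ/2 = 3.095 m. Hydraulic radius R = A/P = 1.524/3.095 = 0.4924 m. Q_A = (1/0.012)·1.524·0.4924^(2/3)·√0.0024 = 3.88 m³/s.
Channel B: For a triangular section with side slope z = 2.2: A = zy² = 2.2×1.14² = 2.859 m²; P = 2y√(1+z²) = 2×1.14×2.417 = 5.51 m. Hydraulic radius R = A/P = 2.859/5.51 = 0.5189 m. Q_B = (1/0.012)·2.859·0.5189^(2/3)·√0.0024 = 7.537 m³/s.
The larger discharge is 7.537 m³/s and the smaller is 3.88 m³/s; the ratio is 1.94.

1.94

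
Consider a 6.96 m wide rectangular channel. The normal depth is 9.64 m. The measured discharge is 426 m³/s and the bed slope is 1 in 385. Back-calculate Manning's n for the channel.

Flow area A = b·y = 6.96 × 9.64 = 67.09 m². Wetted perimeter P = b + 2y = 6.96 + 2×9.64 = 26.24 m.
Hydraulic radius R = A/P = 67.09/26.24 = 2.557 m.
Rearranging Manning's equation: n = (1/Q) A R^(2/3) S^(1/2) = (1/426) × 67.09 × 2.557^(2/3) × √0.002597 = 0.015.

n = 0.015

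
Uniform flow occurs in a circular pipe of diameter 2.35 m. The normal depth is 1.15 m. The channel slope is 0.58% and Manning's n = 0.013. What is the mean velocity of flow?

For a circular section of diameter D = 2.35 m at depth y = 1.15 m, the central angle is θ = 2 arccos(1 − 2y/D) = 3.099 rad. Then A = (D²/8)(θ − sin θ) = 2.11 m² and P = Dθ/2 = 3.641 m.
Hydraulic radius R = A/P = 2.11/3.641 = 0.5794 m.
From Manning's equation, V = (1/n) R^(2/3) S^(1/2) = (1/0.013) × 0.5794^(2/3) × 0.0058^(1/2) = 4.07 m/s.

V = 4.07 m/s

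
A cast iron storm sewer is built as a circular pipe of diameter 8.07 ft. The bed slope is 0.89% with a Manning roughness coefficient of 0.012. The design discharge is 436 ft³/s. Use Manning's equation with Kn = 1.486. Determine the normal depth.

Manning's equation rearranged: A R^(2/3) = nQ / (1.486·√S) = 0.012 × 436 / (1.486 × √0.0089) = 37.32.
Try y = 4.25 ft: A R^(2/3) = 44.55 — too large.
Try y = 2.62 ft: A R^(2/3) = 18.62 — too small.
Try y = 3.83 ft: A R^(2/3) = 37.34 — ≈ 37.32.

y_n = 3.83 ft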